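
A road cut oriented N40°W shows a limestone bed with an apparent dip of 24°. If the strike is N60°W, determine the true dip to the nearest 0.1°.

β = acute angle between strike N60°W and section N40°W = 20°.
tan δ = tan α / sin β = tan 24° / sin 20° = 0.4452 / 0.3420 = 1.3018
true dip = arctan 1.3018 = 52.47°

52.5°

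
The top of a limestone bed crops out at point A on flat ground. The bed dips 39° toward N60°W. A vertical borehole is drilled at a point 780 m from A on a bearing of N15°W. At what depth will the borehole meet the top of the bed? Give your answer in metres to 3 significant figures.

447 m

The hole lies 45° from the dip direction, so the down-dip offset is 780 × cos 45° = 551.54 m.
Depth = down-dip offset × tan(dip) = 551.54 × tan 39° = 551.54 × 0.8098
Depth = 446.63 m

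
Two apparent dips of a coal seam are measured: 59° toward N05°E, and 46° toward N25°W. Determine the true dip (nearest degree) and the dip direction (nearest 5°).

true dip 62°, dip direction 030°

Represent each trace as a vector plunging at its apparent dip toward its trend (east-north-up frame): v₁ = (0.045, 0.513, -0.857), v₂ = (-0.294, 0.630, -0.719).
n = v₁ × v₂ = (0.171, 0.284, 0.179) (taken with n_z > 0).
tan δ = √(n_x²+n_y²)/n_z = 0.331/0.179, so δ = 61.6°.
The horizontal component of n points toward azimuth atan2(n_x, n_y) = 31°, the dip direction.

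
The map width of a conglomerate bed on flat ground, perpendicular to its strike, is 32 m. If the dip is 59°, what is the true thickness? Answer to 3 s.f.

True thickness t = w · sin(dip) = 32 × sin 59°
t = 32 × 0.8572 = 27.429 m

27.4 m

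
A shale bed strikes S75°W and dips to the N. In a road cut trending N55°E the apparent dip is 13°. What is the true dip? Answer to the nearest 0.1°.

34.0°

The section is 20° from the strike.
tan δ = tan α / sin β = tan 13° / sin 20° = 0.2309 / 0.3420 = 0.6750
true dip = arctan 0.6750 = 34.02°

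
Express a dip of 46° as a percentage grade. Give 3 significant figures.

104%

grade % = 100 × tan 46° = 100 × 1.0355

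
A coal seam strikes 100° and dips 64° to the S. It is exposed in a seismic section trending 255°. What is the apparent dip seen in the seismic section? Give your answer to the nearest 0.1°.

40.9°

The strike is 100° and the section trends 255°; the acute angle between them is β = 25°.
tan α = tan 64° × sin 25° = 2.0503 × 0.4226 = 0.8665
α = arctan(0.8665) = 40.91°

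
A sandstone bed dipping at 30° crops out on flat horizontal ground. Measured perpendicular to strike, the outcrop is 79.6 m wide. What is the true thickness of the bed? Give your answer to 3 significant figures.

True thickness t = w · sin(dip) = 79.6 × sin 30°
t = 79.6 × 0.5000 = 39.800 m

39.8 m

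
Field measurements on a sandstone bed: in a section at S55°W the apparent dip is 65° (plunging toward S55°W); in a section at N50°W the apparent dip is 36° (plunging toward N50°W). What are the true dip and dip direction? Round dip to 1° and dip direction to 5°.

true dip 65°, dip direction 240°

The two traces are lines in the plane: v₁ = (sin 235°·cos 65°, cos 235°·cos 65°, −sin 65°), v₂ = (sin 310°·cos 36°, cos 310°·cos 36°, −sin 36°).
The plane normal is n = v₁ × v₂ ∝ (-0.614, -0.358, 0.330).
Dip δ = arctan(|n_h|/n_z) = arctan(0.711/0.330) = 65.1°.
Dip direction = atan2(-0.614, -0.358) = 240° (azimuth of n's horizontal projection).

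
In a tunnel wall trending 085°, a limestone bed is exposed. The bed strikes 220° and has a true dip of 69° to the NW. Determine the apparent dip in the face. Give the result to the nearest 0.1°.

Angle between strike (220°) and section (085°): β = 45°.
tan α = tan 69° × sin 45° = 2.6051 × 0.7071 = 1.8421
apparent dip = arctan 1.8421 = 61.50°

61.5°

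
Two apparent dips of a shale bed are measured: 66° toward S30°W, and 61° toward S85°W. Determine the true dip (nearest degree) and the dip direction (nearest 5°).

The two traces are lines in the plane: v₁ = (sin 210°·cos 66°, cos 210°·cos 66°, −sin 66°), v₂ = (sin 265°·cos 61°, cos 265°·cos 61°, −sin 61°).
Cross product v₁ × v₂ gives the pole to the plane: n ∝ (-0.269, -0.263, 0.162).
Dip δ = arctan(|n_h|/n_z) = arctan(0.377/0.162) = 66.8°.
Dip direction = atan2(-0.269, -0.263) = 226° (azimuth of n's horizontal projection).

true dip 67°, dip direction 225°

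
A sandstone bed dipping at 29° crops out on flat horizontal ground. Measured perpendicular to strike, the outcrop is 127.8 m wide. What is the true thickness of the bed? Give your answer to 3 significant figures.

True thickness t = w · sin(dip) = 127.8 × sin 29°
t = 127.8 × 0.4848 = 61.959 m

62.0 m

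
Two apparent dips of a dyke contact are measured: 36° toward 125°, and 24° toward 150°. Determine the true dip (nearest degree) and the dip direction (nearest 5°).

true dip 41°, dip direction 090°

Represent each trace as a vector plunging at its apparent dip toward its trend (east-north-up frame): v₁ = (0.663, -0.464, -0.588), v₂ = (0.457, -0.791, -0.407).
The plane normal is n = v₁ × v₂ ∝ (0.276, -0.001, 0.312).
True dip = arccos(n_z / |n|) = arccos(0.7490) = 41.5°.
Dip direction = atan2(0.276, -0.001) = 90° (azimuth of n's horizontal projection).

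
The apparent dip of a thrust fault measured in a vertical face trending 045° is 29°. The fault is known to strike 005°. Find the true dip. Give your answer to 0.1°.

40.8°

β = acute angle between strike 005° and section 045° = 40°.
tan δ = tan α / sin β = tan 29° / sin 40° = 0.5543 / 0.6428 = 0.8624
true dip = arctan 0.8624 = 40.77°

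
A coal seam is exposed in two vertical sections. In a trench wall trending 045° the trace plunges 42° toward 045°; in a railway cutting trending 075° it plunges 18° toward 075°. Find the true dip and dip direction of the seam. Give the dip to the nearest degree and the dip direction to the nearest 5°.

Represent each trace as a vector plunging at its apparent dip toward its trend (east-north-up frame): v₁ = (0.525, 0.525, -0.669), v₂ = (0.919, 0.246, -0.309).
n = v₁ × v₂ = (-0.002, 0.452, 0.353) (taken with n_z > 0).
tan δ = √(n_x²+n_y²)/n_z = 0.452/0.353, so δ = 52.0°.
Dip direction = azimuth of (n_x, n_y) = atan2(-0.002, 0.452) = 360°.

true dip 52°, dip direction 000°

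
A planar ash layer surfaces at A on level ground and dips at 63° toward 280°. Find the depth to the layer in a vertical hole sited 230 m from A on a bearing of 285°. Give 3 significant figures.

450 m

The hole lies 5° from the dip direction, so the down-dip offset is 230 × cos 5° = 229.12 m.
Depth = down-dip offset × tan(dip) = 229.12 × tan 63° = 229.12 × 1.9626
Depth = 449.68 m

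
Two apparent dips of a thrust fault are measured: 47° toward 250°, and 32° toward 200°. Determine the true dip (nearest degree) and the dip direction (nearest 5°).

true dip 47°, dip direction 255°

Represent each trace as a vector plunging at its apparent dip toward its trend (east-north-up frame): v₁ = (-0.641, -0.233, -0.731), v₂ = (-0.290, -0.797, -0.530).
The plane normal is n = v₁ × v₂ ∝ (-0.459, -0.127, 0.443).
Dip δ = arctan(|n_h|/n_z) = arctan(0.477/0.443) = 47.1°.
The horizontal component of n points toward azimuth atan2(n_x, n_y) = 254°, the dip direction.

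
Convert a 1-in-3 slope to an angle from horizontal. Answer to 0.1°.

18.4°

tan θ = 1/3 = 0.3333
θ = arctan(0.3333) = 18.43°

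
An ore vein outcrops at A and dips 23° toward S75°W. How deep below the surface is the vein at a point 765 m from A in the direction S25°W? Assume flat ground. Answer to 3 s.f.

The hole lies 50° from the dip direction, so the down-dip offset is 765 × cos 50° = 491.73 m.
Depth = down-dip offset × tan(dip) = 491.73 × tan 23° = 491.73 × 0.4245
Depth = 208.73 m

209 m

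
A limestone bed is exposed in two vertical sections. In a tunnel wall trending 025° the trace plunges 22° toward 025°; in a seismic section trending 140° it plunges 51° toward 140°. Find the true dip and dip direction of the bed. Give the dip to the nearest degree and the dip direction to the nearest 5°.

true dip 58°, dip direction 100°

The two traces are lines in the plane: v₁ = (sin 25°·cos 22°, cos 25°·cos 22°, −sin 22°), v₂ = (sin 140°·cos 51°, cos 140°·cos 51°, −sin 51°).
Cross product v₁ × v₂ gives the pole to the plane: n ∝ (0.834, -0.153, 0.529).
True dip = arccos(n_z / |n|) = arccos(0.5294) = 58.0°.
Dip direction = atan2(0.834, -0.153) = 100° (azimuth of n's horizontal projection).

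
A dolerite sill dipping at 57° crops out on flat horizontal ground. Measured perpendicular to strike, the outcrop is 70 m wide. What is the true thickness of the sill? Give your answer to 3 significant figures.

58.7 m

True thickness t = w · sin(dip) = 70 × sin 57°
t = 70 × 0.8387 = 58.707 m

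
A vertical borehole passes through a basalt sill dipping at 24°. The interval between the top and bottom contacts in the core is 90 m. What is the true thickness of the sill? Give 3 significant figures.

82.2 m

True thickness t = h · cos(dip) = 90 × cos 24°
t = 90 × 0.9135 = 82.219 m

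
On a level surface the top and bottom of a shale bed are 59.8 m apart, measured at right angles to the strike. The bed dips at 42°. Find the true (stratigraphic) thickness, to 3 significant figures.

True thickness t = w · sin(dip) = 59.8 × sin 42°
t = 59.8 × 0.6691 = 40.014 m

40.0 m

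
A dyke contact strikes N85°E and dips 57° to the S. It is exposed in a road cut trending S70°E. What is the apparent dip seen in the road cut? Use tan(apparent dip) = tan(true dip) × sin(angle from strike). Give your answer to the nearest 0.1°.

Angle between strike (N85°E) and section (S70°E): β = 25°.
tan α = tan 57° × sin 25° = 1.5399 × 0.4226 = 0.6508
apparent dip = arctan 0.6508 = 33.06°

33.1°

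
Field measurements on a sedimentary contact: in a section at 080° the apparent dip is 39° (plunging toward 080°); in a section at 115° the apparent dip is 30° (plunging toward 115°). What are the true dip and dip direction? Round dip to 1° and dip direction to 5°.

Each apparent-dip line lies in the plane. As unit vectors (x east, y north, z up), v₁ plunges 39°→080° and v₂ plunges 30°→115°.
Cross product v₁ × v₂ gives the pole to the plane: n ∝ (0.298, 0.111, 0.386).
True dip = arccos(n_z / |n|) = arccos(0.7719) = 39.5°.
Dip direction = atan2(0.298, 0.111) = 70° (azimuth of n's horizontal projection).

true dip 39°, dip direction 070°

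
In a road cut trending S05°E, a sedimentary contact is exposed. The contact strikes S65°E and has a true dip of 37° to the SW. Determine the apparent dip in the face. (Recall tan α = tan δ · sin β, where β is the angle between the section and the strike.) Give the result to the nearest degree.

33°

The section lies 60° from the strike.
tan α = tan 37° × sin 60° = 0.7536 × 0.8660 = 0.6526
α = arctan(0.6526) = 33.13°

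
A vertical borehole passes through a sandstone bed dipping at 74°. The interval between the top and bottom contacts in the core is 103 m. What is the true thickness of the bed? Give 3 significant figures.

28.4 m

True thickness t = h · cos(dip) = 103 × cos 74°
t = 103 × 0.2756 = 28.391 m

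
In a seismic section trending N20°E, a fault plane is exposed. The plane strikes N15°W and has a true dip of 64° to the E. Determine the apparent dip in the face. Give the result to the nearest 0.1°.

49.6°

The strike is N15°W and the section trends N20°E; the acute angle between them is β = 35°.
tan α = tan 64° × sin 35° = 2.0503 × 0.5736 = 1.1760
apparent dip = arctan 1.1760 = 49.62°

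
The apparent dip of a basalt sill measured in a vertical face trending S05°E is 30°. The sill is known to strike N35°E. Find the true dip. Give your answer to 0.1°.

The section is 40° from the strike.
tan(true dip) = tan 30° / sin 40° = 0.8982
δ = arctan(0.8982) = 41.93°

41.9°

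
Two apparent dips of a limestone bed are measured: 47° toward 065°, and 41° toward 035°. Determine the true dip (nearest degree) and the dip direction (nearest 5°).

Represent each trace as a vector plunging at its apparent dip toward its trend (east-north-up frame): v₁ = (0.618, 0.288, -0.731), v₂ = (0.433, 0.618, -0.656).
n = v₁ × v₂ = (0.263, 0.089, 0.257) (taken with n_z > 0).
True dip = arccos(n_z / |n|) = arccos(0.6798) = 47.2°.
Dip direction = atan2(0.263, 0.089) = 71° (azimuth of n's horizontal projection).

true dip 47°, dip direction 070°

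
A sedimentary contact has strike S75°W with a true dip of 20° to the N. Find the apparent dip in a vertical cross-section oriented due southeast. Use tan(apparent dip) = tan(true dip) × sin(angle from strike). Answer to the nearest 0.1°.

17.5°

The strike is S75°W and the section trends due southeast; the acute angle between them is β = 60°.
tan(apparent dip) = tan 20° · sin 60° = 0.3152
apparent dip = arctan 0.3152 = 17.50°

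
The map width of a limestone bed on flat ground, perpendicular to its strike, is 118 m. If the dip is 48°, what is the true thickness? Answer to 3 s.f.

87.7 m

True thickness t = w · sin(dip) = 118 × sin 48°
t = 118 × 0.7431 = 87.691 m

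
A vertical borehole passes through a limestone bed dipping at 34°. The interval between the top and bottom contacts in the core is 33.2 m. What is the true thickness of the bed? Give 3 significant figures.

True thickness t = h · cos(dip) = 33.2 × cos 34°
t = 33.2 × 0.8290 = 27.524 m

27.5 m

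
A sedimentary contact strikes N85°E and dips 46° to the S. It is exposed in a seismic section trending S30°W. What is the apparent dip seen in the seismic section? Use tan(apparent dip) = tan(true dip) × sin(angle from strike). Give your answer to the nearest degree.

The strike is N85°E and the section trends S30°W; the acute angle between them is β = 55°.
tan α = tan 46° × sin 55° = 1.0355 × 0.8192 = 0.8483
α = arctan(0.8483) = 40.31°

40°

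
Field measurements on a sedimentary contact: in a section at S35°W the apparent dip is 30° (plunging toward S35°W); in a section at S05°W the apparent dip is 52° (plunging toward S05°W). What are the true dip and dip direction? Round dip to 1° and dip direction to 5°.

Represent each trace as a vector plunging at its apparent dip toward its trend (east-north-up frame): v₁ = (-0.497, -0.709, -0.500), v₂ = (-0.054, -0.613, -0.788).
n = v₁ × v₂ = (0.252, -0.365, 0.267) (taken with n_z > 0).
Dip δ = arctan(|n_h|/n_z) = arctan(0.443/0.267) = 59.0°.
Dip direction = azimuth of (n_x, n_y) = atan2(0.252, -0.365) = 145°.

true dip 59°, dip direction 145°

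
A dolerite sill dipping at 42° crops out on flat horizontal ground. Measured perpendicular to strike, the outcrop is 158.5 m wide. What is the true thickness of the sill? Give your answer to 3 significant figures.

106 m

True thickness t = w · sin(dip) = 158.5 × sin 42°
t = 158.5 × 0.6691 = 106.057 m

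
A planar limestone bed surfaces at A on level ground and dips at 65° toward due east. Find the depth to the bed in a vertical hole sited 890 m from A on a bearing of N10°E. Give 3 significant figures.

The hole lies 80° from the dip direction, so the down-dip offset is 890 × cos 80° = 154.55 m.
Depth = down-dip offset × tan(dip) = 154.55 × tan 65° = 154.55 × 2.1445
Depth = 331.43 m

331 m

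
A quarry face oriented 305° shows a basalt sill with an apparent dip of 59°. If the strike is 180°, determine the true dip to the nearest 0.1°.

63.8°

The section is 55° from the strike.
tan δ = tan α / sin β = tan 59° / sin 55° = 1.6643 / 0.8192 = 2.0317
true dip = arctan 2.0317 = 63.79°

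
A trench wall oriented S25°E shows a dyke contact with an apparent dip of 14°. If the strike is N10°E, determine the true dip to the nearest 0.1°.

The section is 35° from the strike.
tan(true dip) = tan 14° / sin 35° = 0.4347
true dip = arctan 0.4347 = 23.49°

23.5°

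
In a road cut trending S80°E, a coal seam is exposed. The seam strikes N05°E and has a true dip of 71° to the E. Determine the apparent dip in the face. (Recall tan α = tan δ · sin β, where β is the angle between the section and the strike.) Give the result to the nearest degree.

Angle between strike (N05°E) and section (S80°E): β = 85°.
tan(apparent dip) = tan 71° · sin 85° = 2.8932
α = arctan(2.8932) = 70.93°

71°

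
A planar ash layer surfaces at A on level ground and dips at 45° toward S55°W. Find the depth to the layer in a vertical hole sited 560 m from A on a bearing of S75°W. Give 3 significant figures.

The hole lies 20° from the dip direction, so the down-dip offset is 560 × cos 20° = 526.23 m.
Depth = down-dip offset × tan(dip) = 526.23 × tan 45° = 526.23 × 1.0000
Depth = 526.23 m

526 m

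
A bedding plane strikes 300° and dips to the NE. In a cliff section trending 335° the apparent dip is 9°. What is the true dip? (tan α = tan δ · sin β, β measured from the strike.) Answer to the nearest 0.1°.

15.4°

The section is 35° from the strike.
tan(true dip) = tan 9° / sin 35° = 0.2761
true dip = arctan 0.2761 = 15.44°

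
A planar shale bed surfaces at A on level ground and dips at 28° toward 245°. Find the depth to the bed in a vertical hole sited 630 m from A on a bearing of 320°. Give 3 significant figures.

The hole lies 75° from the dip direction, so the down-dip offset is 630 × cos 75° = 163.06 m.
Depth = down-dip offset × tan(dip) = 163.06 × tan 28° = 163.06 × 0.5317
Depth = 86.70 m

86.7 m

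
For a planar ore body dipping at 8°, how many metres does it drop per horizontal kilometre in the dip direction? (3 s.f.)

141 m

drop per km = 1000 × tan 8° = 1000 × 0.1405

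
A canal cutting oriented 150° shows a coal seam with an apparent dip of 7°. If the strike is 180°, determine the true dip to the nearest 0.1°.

The section is 30° from the strike.
tan δ = tan α / sin β = tan 7° / sin 30° = 0.1228 / 0.5000 = 0.2456
δ = arctan(0.2456) = 13.80°

13.8°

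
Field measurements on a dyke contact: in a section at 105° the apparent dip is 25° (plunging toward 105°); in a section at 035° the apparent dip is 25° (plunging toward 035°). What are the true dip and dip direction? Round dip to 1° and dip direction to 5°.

true dip 30°, dip direction 070°

Represent each trace as a vector plunging at its apparent dip toward its trend (east-north-up frame): v₁ = (0.875, -0.235, -0.423), v₂ = (0.520, 0.742, -0.423).
n = v₁ × v₂ = (0.413, 0.150, 0.772) (taken with n_z > 0).
tan δ = √(n_x²+n_y²)/n_z = 0.439/0.772, so δ = 29.7°.
Dip direction = azimuth of (n_x, n_y) = atan2(0.413, 0.150) = 70°.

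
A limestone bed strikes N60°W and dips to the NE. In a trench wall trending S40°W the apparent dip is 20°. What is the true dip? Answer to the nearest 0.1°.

β = acute angle between strike N60°W and section S40°W = 80°.
tan(true dip) = tan 20° / sin 80° = 0.3696
δ = arctan(0.3696) = 20.28°

20.3°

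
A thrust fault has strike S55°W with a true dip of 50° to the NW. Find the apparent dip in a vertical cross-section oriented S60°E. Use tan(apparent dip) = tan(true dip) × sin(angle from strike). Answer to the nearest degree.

47°

The section lies 65° from the strike.
tan(apparent dip) = tan 50° · sin 65° = 1.0801
apparent dip = arctan 1.0801 = 47.21°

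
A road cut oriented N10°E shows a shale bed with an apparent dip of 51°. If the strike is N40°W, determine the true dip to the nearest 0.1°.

58.2°

β = acute angle between strike N40°W and section N10°E = 50°.
tan δ = tan α / sin β = tan 51° / sin 50° = 1.2349 / 0.7660 = 1.6120
δ = arctan(1.6120) = 58.19°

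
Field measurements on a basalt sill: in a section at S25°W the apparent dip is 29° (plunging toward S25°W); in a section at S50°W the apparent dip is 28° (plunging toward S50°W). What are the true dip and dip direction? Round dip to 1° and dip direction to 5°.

true dip 29°, dip direction 210°

Represent each trace as a vector plunging at its apparent dip toward its trend (east-north-up frame): v₁ = (-0.370, -0.793, -0.485), v₂ = (-0.676, -0.568, -0.469).
The plane normal is n = v₁ × v₂ ∝ (-0.097, -0.154, 0.326).
True dip = arccos(n_z / |n|) = arccos(0.8730) = 29.2°.
Dip direction = azimuth of (n_x, n_y) = atan2(-0.097, -0.154) = 212°.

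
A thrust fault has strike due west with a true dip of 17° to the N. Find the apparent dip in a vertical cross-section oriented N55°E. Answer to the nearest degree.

The strike is due west and the section trends N55°E; the acute angle between them is β = 35°.
tan α = tan 17° × sin 35° = 0.3057 × 0.5736 = 0.1754
apparent dip = arctan 0.1754 = 9.95°

10°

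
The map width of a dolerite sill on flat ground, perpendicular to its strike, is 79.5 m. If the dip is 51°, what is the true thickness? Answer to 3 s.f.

61.8 m

True thickness t = w · sin(dip) = 79.5 × sin 51°
t = 79.5 × 0.7771 = 61.783 m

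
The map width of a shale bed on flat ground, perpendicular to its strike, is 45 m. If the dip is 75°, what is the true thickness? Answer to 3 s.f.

True thickness t = w · sin(dip) = 45 × sin 75°
t = 45 × 0.9659 = 43.467 m

43.5 m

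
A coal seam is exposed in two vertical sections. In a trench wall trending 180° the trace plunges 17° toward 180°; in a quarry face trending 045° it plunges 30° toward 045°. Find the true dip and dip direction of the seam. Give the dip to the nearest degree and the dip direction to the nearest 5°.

Represent each trace as a vector plunging at its apparent dip toward its trend (east-north-up frame): v₁ = (0.000, -0.956, -0.292), v₂ = (0.612, 0.612, -0.500).
n = v₁ × v₂ = (0.657, -0.179, 0.586) (taken with n_z > 0).
tan δ = √(n_x²+n_y²)/n_z = 0.681/0.586, so δ = 49.3°.
Dip direction = atan2(0.657, -0.179) = 105° (azimuth of n's horizontal projection).

true dip 49°, dip direction 105°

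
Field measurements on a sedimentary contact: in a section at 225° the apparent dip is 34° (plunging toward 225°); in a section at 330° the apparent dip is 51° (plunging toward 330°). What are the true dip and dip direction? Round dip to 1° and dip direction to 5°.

true dip 58°, dip direction 290°

Represent each trace as a vector plunging at its apparent dip toward its trend (east-north-up frame): v₁ = (-0.586, -0.586, -0.559), v₂ = (-0.315, 0.545, -0.777).
n = v₁ × v₂ = (-0.760, 0.280, 0.504) (taken with n_z > 0).
Dip δ = arctan(|n_h|/n_z) = arctan(0.810/0.504) = 58.1°.
The horizontal component of n points toward azimuth atan2(n_x, n_y) = 290°, the dip direction.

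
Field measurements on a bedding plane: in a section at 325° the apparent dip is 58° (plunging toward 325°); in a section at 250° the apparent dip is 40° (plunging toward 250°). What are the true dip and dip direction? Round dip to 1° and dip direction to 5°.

The two traces are lines in the plane: v₁ = (sin 325°·cos 58°, cos 325°·cos 58°, −sin 58°), v₂ = (sin 250°·cos 40°, cos 250°·cos 40°, −sin 40°).
The plane normal is n = v₁ × v₂ ∝ (-0.501, 0.415, 0.392).
tan δ = √(n_x²+n_y²)/n_z = 0.651/0.392, so δ = 58.9°.
Dip direction = azimuth of (n_x, n_y) = atan2(-0.501, 0.415) = 310°.

true dip 59°, dip direction 310°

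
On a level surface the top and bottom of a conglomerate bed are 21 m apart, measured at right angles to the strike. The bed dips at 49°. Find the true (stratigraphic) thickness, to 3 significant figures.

True thickness t = w · sin(dip) = 21 × sin 49°
t = 21 × 0.7547 = 15.849 m

15.8 m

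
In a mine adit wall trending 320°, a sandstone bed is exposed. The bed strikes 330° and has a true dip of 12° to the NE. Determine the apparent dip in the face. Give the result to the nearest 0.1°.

2.1°

The section lies 10° from the strike.
tan α = tan 12° × sin 10° = 0.2126 × 0.1736 = 0.0369
α = arctan(0.0369) = 2.11°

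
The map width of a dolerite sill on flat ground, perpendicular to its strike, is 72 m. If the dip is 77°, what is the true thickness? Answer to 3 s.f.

70.2 m

True thickness t = w · sin(dip) = 72 × sin 77°
t = 72 × 0.9744 = 70.155 m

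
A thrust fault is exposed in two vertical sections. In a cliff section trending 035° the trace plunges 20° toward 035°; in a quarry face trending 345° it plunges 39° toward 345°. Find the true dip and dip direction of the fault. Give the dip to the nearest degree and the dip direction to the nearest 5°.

Each apparent-dip line lies in the plane. As unit vectors (x east, y north, z up), v₁ plunges 20°→035° and v₂ plunges 39°→345°.
n = v₁ × v₂ = (-0.228, 0.408, 0.559) (taken with n_z > 0).
tan δ = √(n_x²+n_y²)/n_z = 0.467/0.559, so δ = 39.9°.
Dip direction = azimuth of (n_x, n_y) = atan2(-0.228, 0.408) = 331°.

true dip 40°, dip direction 330°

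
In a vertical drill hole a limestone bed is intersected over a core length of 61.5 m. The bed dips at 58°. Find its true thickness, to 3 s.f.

True thickness t = h · cos(dip) = 61.5 × cos 58°
t = 61.5 × 0.5299 = 32.590 m

32.6 m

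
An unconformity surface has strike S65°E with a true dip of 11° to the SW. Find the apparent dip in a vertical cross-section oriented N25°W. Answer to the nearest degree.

The strike is S65°E and the section trends N25°W; the acute angle between them is β = 40°.
tan α = tan 11° × sin 40° = 0.1944 × 0.6428 = 0.1249
apparent dip = arctan 0.1249 = 7.12°

7°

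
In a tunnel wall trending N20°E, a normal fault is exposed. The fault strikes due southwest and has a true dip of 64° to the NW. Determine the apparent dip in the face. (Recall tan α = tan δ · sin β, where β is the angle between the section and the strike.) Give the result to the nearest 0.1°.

The section lies 25° from the strike.
tan α = tan 64° × sin 25° = 2.0503 × 0.4226 = 0.8665
α = arctan(0.8665) = 40.91°

40.9°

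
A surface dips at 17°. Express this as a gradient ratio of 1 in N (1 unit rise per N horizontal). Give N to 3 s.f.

1 in 3.27

1 : N means tan θ = 1/N, so N = 1/tan 17° = 1/0.3057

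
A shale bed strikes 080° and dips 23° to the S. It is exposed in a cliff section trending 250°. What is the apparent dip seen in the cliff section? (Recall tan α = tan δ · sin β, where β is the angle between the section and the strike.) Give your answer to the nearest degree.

4°

The section lies 10° from the strike.
tan(apparent dip) = tan 23° · sin 10° = 0.0737
apparent dip = arctan 0.0737 = 4.22°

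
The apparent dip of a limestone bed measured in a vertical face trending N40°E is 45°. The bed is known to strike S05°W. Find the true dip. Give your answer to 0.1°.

60.2°

β = acute angle between strike S05°W and section N40°E = 35°.
tan(true dip) = tan 45° / sin 35° = 1.7434
δ = arctan(1.7434) = 60.16°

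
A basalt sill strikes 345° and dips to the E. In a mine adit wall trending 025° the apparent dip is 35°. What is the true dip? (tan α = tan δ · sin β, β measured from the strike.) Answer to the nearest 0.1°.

47.4°

β = acute angle between strike 345° and section 025° = 40°.
tan(true dip) = tan 35° / sin 40° = 1.0893
true dip = arctan 1.0893 = 47.45°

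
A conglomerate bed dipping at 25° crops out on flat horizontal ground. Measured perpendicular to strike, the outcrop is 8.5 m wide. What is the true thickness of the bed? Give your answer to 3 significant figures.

3.59 m

True thickness t = w · sin(dip) = 8.5 × sin 25°
t = 8.5 × 0.4226 = 3.592 m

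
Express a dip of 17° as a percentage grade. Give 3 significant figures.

30.6%

grade % = 100 × tan 17° = 100 × 0.3057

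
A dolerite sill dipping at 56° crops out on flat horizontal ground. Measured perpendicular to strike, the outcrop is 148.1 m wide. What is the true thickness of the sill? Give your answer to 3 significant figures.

123 m

True thickness t = w · sin(dip) = 148.1 × sin 56°
t = 148.1 × 0.8290 = 122.780 m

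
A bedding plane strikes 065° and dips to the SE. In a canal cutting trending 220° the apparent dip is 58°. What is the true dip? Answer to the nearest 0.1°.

β = acute angle between strike 065° and section 220° = 25°.
tan δ = tan α / sin β = tan 58° / sin 25° = 1.6003 / 0.4226 = 3.7867
true dip = arctan 3.7867 = 75.21°

75.2°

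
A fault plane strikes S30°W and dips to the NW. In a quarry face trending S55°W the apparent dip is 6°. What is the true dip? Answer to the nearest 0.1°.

14.0°

β = acute angle between strike S30°W and section S55°W = 25°.
tan(true dip) = tan 6° / sin 25° = 0.2487
δ = arctan(0.2487) = 13.97°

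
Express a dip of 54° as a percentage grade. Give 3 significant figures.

138%

grade % = 100 × tan 54° = 100 × 1.3764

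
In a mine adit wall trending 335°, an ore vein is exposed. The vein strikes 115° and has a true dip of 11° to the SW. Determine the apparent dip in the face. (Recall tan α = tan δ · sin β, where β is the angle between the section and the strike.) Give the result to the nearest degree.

7°

Angle between strike (115°) and section (335°): β = 40°.
tan α = tan 11° × sin 40° = 0.1944 × 0.6428 = 0.1249
α = arctan(0.1249) = 7.12°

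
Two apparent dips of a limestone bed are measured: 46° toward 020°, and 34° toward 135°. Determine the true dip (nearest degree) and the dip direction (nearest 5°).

true dip 58°, dip direction 070°

Each apparent-dip line lies in the plane. As unit vectors (x east, y north, z up), v₁ plunges 46°→020° and v₂ plunges 34°→135°.
The plane normal is n = v₁ × v₂ ∝ (0.787, 0.289, 0.522).
tan δ = √(n_x²+n_y²)/n_z = 0.838/0.522, so δ = 58.1°.
The horizontal component of n points toward azimuth atan2(n_x, n_y) = 70°, the dip direction.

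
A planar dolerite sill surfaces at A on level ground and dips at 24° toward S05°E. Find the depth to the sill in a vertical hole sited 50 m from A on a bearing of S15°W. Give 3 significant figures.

20.9 m

The hole lies 20° from the dip direction, so the down-dip offset is 50 × cos 20° = 46.98 m.
Depth = down-dip offset × tan(dip) = 46.98 × tan 24° = 46.98 × 0.4452
Depth = 20.92 m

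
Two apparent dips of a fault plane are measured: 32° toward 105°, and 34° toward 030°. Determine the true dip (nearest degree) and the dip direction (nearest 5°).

true dip 39°, dip direction 065°

Represent each trace as a vector plunging at its apparent dip toward its trend (east-north-up frame): v₁ = (0.819, -0.219, -0.530), v₂ = (0.415, 0.718, -0.559).
The plane normal is n = v₁ × v₂ ∝ (0.503, 0.238, 0.679).
tan δ = √(n_x²+n_y²)/n_z = 0.557/0.679, so δ = 39.3°.
The horizontal component of n points toward azimuth atan2(n_x, n_y) = 65°, the dip direction.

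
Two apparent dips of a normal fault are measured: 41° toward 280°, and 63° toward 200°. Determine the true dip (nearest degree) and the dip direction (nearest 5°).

Represent each trace as a vector plunging at its apparent dip toward its trend (east-north-up frame): v₁ = (-0.743, 0.131, -0.656), v₂ = (-0.155, -0.427, -0.891).
n = v₁ × v₂ = (-0.397, -0.560, 0.337) (taken with n_z > 0).
tan δ = √(n_x²+n_y²)/n_z = 0.687/0.337, so δ = 63.8°.
Dip direction = azimuth of (n_x, n_y) = atan2(-0.397, -0.560) = 215°.

true dip 64°, dip direction 215°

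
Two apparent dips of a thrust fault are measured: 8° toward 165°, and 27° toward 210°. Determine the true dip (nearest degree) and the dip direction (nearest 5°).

Each apparent-dip line lies in the plane. As unit vectors (x east, y north, z up), v₁ plunges 8°→165° and v₂ plunges 27°→210°.
n = v₁ × v₂ = (-0.327, -0.178, 0.624) (taken with n_z > 0).
True dip = arccos(n_z / |n|) = arccos(0.8587) = 30.8°.
Dip direction = atan2(-0.327, -0.178) = 241° (azimuth of n's horizontal projection).

true dip 31°, dip direction 240°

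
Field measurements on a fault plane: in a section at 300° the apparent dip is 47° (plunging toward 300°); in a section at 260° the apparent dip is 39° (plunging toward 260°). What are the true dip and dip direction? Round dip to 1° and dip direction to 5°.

true dip 47°, dip direction 300°

Each apparent-dip line lies in the plane. As unit vectors (x east, y north, z up), v₁ plunges 47°→300° and v₂ plunges 39°→260°.
n = v₁ × v₂ = (-0.313, 0.188, 0.341) (taken with n_z > 0).
True dip = arccos(n_z / |n|) = arccos(0.6819) = 47.0°.
The horizontal component of n points toward azimuth atan2(n_x, n_y) = 301°, the dip direction.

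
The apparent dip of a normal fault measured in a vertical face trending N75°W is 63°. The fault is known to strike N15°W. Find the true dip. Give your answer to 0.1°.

66.2°

The section is 60° from the strike.
tan(true dip) = tan 63° / sin 60° = 2.2662
δ = arctan(2.2662) = 66.19°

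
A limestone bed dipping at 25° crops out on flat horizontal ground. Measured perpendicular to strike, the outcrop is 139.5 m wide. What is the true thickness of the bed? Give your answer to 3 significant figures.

True thickness t = w · sin(dip) = 139.5 × sin 25°
t = 139.5 × 0.4226 = 58.955 m

59.0 m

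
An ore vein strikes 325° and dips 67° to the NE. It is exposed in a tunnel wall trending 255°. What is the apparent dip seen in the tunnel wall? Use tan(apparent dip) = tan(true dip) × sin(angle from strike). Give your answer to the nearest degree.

66°

The strike is 325° and the section trends 255°; the acute angle between them is β = 70°.
tan α = tan 67° × sin 70° = 2.3559 × 0.9397 = 2.2138
α = arctan(2.2138) = 65.69°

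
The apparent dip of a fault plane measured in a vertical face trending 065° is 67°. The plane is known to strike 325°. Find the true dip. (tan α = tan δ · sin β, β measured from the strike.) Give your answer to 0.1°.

67.3°

β = acute angle between strike 325° and section 065° = 80°.
tan δ = tan α / sin β = tan 67° / sin 80° = 2.3559 / 0.9848 = 2.3922
δ = arctan(2.3922) = 67.31°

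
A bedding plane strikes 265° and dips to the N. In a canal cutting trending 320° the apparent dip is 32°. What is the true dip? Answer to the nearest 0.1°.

37.3°

The section is 55° from the strike.
tan δ = tan α / sin β = tan 32° / sin 55° = 0.6249 / 0.8192 = 0.7628
true dip = arctan 0.7628 = 37.34°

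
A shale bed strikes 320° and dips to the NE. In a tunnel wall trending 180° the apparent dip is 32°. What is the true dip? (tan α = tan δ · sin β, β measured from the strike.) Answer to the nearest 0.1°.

β = acute angle between strike 320° and section 180° = 40°.
tan(true dip) = tan 32° / sin 40° = 0.9721
δ = arctan(0.9721) = 44.19°

44.2°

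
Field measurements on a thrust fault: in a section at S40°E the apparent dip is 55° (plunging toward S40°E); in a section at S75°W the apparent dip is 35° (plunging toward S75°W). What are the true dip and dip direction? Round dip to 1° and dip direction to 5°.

true dip 64°, dip direction 185°

The two traces are lines in the plane: v₁ = (sin 140°·cos 55°, cos 140°·cos 55°, −sin 55°), v₂ = (sin 255°·cos 35°, cos 255°·cos 35°, −sin 35°).
n = v₁ × v₂ = (-0.078, -0.860, 0.426) (taken with n_z > 0).
Dip δ = arctan(|n_h|/n_z) = arctan(0.863/0.426) = 63.7°.
Dip direction = atan2(-0.078, -0.860) = 185° (azimuth of n's horizontal projection).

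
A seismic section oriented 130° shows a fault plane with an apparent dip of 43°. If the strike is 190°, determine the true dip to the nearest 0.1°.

β = acute angle between strike 190° and section 130° = 60°.
tan δ = tan α / sin β = tan 43° / sin 60° = 0.9325 / 0.8660 = 1.0768
δ = arctan(1.0768) = 47.12°

47.1°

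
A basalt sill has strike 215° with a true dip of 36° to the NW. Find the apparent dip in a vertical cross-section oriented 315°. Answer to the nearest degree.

36°

Angle between strike (215°) and section (315°): β = 80°.
tan(apparent dip) = tan 36° · sin 80° = 0.7155
apparent dip = arctan 0.7155 = 35.58°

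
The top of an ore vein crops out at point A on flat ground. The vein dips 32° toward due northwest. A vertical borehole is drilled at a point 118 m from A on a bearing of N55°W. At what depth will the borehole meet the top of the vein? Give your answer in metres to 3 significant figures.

The hole lies 10° from the dip direction, so the down-dip offset is 118 × cos 10° = 116.21 m.
Depth = down-dip offset × tan(dip) = 116.21 × tan 32° = 116.21 × 0.6249
Depth = 72.61 m

72.6 m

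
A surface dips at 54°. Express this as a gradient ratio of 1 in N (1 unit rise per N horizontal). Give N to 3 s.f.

1 in 0.727

1 : N means tan θ = 1/N, so N = 1/tan 54° = 1/1.3764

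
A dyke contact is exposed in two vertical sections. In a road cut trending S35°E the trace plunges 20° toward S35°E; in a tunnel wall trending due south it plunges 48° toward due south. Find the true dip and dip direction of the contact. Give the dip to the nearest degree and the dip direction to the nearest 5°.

true dip 56°, dip direction 220°

Represent each trace as a vector plunging at its apparent dip toward its trend (east-north-up frame): v₁ = (0.539, -0.770, -0.342), v₂ = (0.000, -0.669, -0.743).
n = v₁ × v₂ = (-0.343, -0.401, 0.361) (taken with n_z > 0).
tan δ = √(n_x²+n_y²)/n_z = 0.527/0.361, so δ = 55.6°.
Dip direction = azimuth of (n_x, n_y) = atan2(-0.343, -0.401) = 221°.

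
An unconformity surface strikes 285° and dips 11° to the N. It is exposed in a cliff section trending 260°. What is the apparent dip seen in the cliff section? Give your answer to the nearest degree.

Angle between strike (285°) and section (260°): β = 25°.
tan α = tan 11° × sin 25° = 0.1944 × 0.4226 = 0.0821
α = arctan(0.0821) = 4.70°

5°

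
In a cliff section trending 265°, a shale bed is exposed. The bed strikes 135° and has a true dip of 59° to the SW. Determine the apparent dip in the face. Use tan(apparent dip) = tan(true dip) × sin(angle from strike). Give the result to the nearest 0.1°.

51.9°

The section lies 50° from the strike.
tan(apparent dip) = tan 59° · sin 50° = 1.2749
α = arctan(1.2749) = 51.89°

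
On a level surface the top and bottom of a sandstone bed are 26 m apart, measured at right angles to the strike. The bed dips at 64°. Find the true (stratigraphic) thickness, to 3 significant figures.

True thickness t = w · sin(dip) = 26 × sin 64°
t = 26 × 0.8988 = 23.369 m

23.4 m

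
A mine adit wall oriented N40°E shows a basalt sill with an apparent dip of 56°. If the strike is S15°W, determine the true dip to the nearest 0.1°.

74.1°

β = acute angle between strike S15°W and section N40°E = 25°.
tan(true dip) = tan 56° / sin 25° = 3.5080
δ = arctan(3.5080) = 74.09°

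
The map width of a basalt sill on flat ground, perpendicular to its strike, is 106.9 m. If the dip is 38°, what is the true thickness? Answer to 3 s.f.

True thickness t = w · sin(dip) = 106.9 × sin 38°
t = 106.9 × 0.6157 = 65.814 m

65.8 m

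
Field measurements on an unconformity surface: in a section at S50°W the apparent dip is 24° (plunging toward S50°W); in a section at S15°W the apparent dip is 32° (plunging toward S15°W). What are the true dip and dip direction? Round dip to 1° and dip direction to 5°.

The two traces are lines in the plane: v₁ = (sin 230°·cos 24°, cos 230°·cos 24°, −sin 24°), v₂ = (sin 195°·cos 32°, cos 195°·cos 32°, −sin 32°).
n = v₁ × v₂ = (-0.022, -0.282, 0.444) (taken with n_z > 0).
True dip = arccos(n_z / |n|) = arccos(0.8440) = 32.4°.
Dip direction = atan2(-0.022, -0.282) = 184° (azimuth of n's horizontal projection).

true dip 32°, dip direction 185°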